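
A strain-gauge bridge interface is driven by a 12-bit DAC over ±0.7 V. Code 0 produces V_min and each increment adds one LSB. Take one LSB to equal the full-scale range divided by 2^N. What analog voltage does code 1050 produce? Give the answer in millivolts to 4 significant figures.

Full-scale range = 0.7 V − (-0.7 V) = 1.4 V. LSB = 1.4 V / 2^12.
Output = V_min + (1050/4096) × range = -0.7 + 0.256348 × 1.4 V
      = -0.7 + 0.358887 = -0.341113 V.

-341.1 mV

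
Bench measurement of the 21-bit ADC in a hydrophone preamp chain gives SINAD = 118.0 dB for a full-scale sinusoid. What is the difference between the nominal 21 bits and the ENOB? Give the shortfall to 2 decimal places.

1.69 bits

Effective bits = (118.0 − 1.76)/6.02 = 19.3090.
Shortfall = 21 − 19.3090 = 1.6910 bits.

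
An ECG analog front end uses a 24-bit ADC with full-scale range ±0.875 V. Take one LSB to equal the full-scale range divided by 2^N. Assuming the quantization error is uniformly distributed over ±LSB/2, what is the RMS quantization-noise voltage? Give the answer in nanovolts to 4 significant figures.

30.11 nV

Full-scale range = 0.875 V − (-0.875 V) = 1.75 V.
One LSB is 1.75 V / 16777216 = 104.308 nV.
RMS of a uniform error over width LSB is LSB/√12 = 30.11 nV.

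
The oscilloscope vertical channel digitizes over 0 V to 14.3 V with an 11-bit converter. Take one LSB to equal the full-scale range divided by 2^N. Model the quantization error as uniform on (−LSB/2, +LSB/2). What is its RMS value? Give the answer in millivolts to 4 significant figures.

2.016 mV

Span = 14.3 V.
Step size = 14.3/2048 V = 6.98242 mV.
RMS of a uniform error over width LSB is LSB/√12 = 2.016 mV.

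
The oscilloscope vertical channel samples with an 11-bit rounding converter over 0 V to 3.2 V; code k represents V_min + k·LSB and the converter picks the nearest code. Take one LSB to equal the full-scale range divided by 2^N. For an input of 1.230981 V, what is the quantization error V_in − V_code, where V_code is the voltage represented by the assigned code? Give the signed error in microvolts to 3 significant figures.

Full-scale range = 3.2 V. LSB = 3.2 V / 2^11 ≈ 1.563 mV.
(1.230981 − (0)) / LSB = 1.230981 × 2048/3.2 = 787.8278. Nearest integer: k = 788.
Reconstructed level: 0 + 788 × 3.2/2048 V = 1.231250000 V.
V_in − V_code = 1.230981 − (1.231250000) = −269 µV.

−269 µV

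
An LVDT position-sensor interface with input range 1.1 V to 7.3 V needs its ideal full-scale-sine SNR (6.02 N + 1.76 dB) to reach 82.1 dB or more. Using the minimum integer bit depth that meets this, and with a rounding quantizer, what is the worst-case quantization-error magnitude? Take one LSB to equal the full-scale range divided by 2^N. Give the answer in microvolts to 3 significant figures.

189 µV

Full-scale range = 7.3 V − (1.1 V) = 6.2 V.
N ≥ (82.1 − 1.76)/6.02 = 13.346 → N_min = 14.
LSB = 6.2 V / 2^14 = 378.42 µV.
|e|_max = LSB/2 = 189 µV.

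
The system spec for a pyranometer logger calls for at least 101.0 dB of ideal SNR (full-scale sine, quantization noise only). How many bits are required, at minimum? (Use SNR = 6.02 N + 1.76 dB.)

6.02 N + 1.76 ≥ 101.0 gives N ≥ 16.485, so the minimum integer is 17.

17 bits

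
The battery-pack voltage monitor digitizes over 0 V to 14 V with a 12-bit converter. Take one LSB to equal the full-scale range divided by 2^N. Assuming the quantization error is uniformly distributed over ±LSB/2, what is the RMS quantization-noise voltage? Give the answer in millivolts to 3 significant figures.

Full-scale range = 14 V.
LSB = 14 V / 2^12 = 3.4180 mV.
V_rms = LSB/√12 = 3.4180 mV / √12 = 0.987 mV.

0.987 mV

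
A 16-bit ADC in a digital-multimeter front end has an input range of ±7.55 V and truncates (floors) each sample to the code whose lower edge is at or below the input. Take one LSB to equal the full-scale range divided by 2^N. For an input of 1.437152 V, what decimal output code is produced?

39005

Span: 7.55 V − (-7.55 V) = 15.1 V. LSB = 15.1 V / 2^16 ≈ 230.4 µV.
(V_in − V_min) × 2^16/range = (1.437152 − (-7.55)) × 65536/15.1 = 39005.430.
Floor → code = 39005.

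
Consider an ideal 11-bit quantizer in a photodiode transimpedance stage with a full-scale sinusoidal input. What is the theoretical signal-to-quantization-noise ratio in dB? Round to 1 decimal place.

Ideal quantization SNR: 6.02 × 11 + 1.76 dB = 68.0 dB.

68.0 dB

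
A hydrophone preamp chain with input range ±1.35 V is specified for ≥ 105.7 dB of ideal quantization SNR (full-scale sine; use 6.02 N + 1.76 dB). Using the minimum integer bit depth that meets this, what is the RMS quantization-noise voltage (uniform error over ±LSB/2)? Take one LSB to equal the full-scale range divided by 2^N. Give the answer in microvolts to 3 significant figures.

2.97 µV

Full-scale range = 1.35 V − (-1.35 V) = 2.7 V.
Required N = ⌈(105.7 − 1.76)/6.02⌉ = ⌈17.266⌉ = 18.
One LSB is 2.7 V / 262144 = 10.300 µV.
RMS noise = LSB/√12 = 2.97 µV.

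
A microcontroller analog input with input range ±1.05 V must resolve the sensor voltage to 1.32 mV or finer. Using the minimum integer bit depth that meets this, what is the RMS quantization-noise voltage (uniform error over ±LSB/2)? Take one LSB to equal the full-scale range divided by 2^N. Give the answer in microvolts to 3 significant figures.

296 µV

The full-scale span is 1.05 − (-1.05) = 2.1 V.
Required number of levels: 2.1/1.32 mV = 1590.9; smallest N with 2^N ≥ that is 11.
LSB = 2.1 V / 2^11 = 1.0254 mV.
V_rms = LSB/√12 = 296 µV.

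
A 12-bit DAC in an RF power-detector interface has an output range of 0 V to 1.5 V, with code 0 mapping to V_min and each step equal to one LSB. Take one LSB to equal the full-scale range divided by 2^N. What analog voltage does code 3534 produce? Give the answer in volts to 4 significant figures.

1.294 V

Range is 1.5 V. LSB = 1.5 V / 2^12.
Output = V_min + (3534/4096) × range = 0 + 0.862793 × 1.5 V
      = 0 V + 1.29419 V = 1.29419 V.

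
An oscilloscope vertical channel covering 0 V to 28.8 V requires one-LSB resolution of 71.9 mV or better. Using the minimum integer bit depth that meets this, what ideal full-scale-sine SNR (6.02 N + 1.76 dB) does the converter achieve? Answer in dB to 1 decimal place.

55.9 dB

Range is 28.8 V.
Levels needed ≥ 28.8/71.9 mV = 400.6. 2^9 = 512 suffices, so N_min = 9.
Ideal SNR at N = 9: 6.02·9 + 1.76 = 55.9 dB.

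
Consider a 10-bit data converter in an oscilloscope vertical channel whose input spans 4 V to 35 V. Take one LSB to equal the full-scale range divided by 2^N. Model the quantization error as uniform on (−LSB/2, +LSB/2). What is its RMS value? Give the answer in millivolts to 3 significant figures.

Range = 35 − (4) = 31 V.
LSB = 31 V ÷ 2^10 = 31/1024 V = 30.273 mV.
RMS of a uniform error over width LSB is LSB/√12 = 8.74 mV.

8.74 mV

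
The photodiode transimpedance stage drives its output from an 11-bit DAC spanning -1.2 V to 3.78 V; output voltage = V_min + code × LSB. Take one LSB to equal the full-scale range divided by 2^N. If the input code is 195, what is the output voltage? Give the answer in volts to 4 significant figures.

Full-scale range = 3.78 V − (-1.2 V) = 4.98 V. LSB = 4.98 V / 2^11.
V_out = -1.2 + 195 × (4.98/2048) V
      = -1.2 V + 0.474170 V = -0.725830 V.

-0.7258 V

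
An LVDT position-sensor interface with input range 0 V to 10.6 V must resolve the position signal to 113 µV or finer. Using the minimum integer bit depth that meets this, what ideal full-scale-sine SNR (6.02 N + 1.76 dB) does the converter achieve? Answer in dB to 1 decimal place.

Range is 10.6 V.
Need 2^N ≥ 10.6 V / 113 µV = 93810 → N_min = 17.
Ideal SNR at N = 17: 6.02·17 + 1.76 = 104.1 dB.

104.1 dB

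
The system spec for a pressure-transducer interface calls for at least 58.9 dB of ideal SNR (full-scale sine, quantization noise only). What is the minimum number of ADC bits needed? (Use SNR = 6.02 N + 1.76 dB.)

Solving 6.02 N ≥ 58.9 − 1.76: N ≥ 9.492. Round up → N = 10.

10 bits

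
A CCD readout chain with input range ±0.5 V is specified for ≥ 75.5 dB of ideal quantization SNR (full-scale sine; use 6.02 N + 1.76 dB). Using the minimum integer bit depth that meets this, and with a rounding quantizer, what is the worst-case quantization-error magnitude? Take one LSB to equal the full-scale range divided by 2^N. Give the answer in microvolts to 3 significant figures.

61.0 µV

The full-scale span is 0.5 − (-0.5) = 1 V.
N ≥ (75.5 − 1.76)/6.02 = 12.249 → N_min = 13.
One LSB is 1 V / 8192 = 122.07 µV.
|e|_max = LSB/2 = 61.0 µV.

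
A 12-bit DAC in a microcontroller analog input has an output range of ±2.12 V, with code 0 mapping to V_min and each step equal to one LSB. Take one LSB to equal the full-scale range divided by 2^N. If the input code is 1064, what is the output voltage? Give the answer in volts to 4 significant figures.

-1.019 V

The full-scale span is 2.12 − (-2.12) = 4.24 V. LSB = 4.24 V / 2^12.
Output = V_min + (1064/4096) × range = -2.12 + 0.259766 × 4.24 V
      = -2.12 + 1.10141 = -1.01859 V.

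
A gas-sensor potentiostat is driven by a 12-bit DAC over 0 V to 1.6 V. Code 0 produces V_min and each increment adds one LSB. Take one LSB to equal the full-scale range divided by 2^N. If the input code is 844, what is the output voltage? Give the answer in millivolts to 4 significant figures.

Full-scale range = 1.6 V. LSB = 1.6 V / 2^12.
Output = V_min + (844/4096) × range = 0 + 0.206055 × 1.6 V
      = 0 + 0.329688 = 0.329688 V.

329.7 mV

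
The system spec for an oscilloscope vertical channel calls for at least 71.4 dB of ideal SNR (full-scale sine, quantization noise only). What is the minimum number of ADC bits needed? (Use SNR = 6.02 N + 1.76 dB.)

12 bits

Solving 6.02 N ≥ 71.4 − 1.76: N ≥ 11.568. Round up → N = 12.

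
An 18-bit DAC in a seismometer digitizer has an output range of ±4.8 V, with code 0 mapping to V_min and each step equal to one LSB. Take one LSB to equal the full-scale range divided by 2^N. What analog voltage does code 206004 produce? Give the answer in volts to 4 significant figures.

Range = 4.8 − (-4.8) = 9.6 V. LSB = 9.6 V / 2^18.
Output = V_min + (206004/262144) × range = -4.8 + 0.785843 × 9.6 V
      = -4.8 V + 7.54409 V = 2.74409 V.

2.744 V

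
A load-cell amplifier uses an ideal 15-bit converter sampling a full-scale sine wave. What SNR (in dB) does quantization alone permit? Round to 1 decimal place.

92.1 dB

6.02(15) + 1.76 = 90.30 + 1.76 = 92.06 dB.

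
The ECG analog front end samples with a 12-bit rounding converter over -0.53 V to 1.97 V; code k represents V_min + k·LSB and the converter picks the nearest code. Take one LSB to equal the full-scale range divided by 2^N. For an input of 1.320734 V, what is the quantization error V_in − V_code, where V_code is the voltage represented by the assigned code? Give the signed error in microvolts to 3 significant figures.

Full-scale range = 1.97 V − (-0.53 V) = 2.5 V. LSB = 2.5 V / 2^12 ≈ 0.6104 mV.
Position in LSBs: (1.320734 − (-0.53)) × 4096/2.5 = 3032.2426; rounding gives k = 3032.
V_code = -0.53 + (3032/4096) × 2.5 = 1.320585938 V.
Error = V_in − V_code = 1.320734 − (1.320585938) = +148 µV.

+148 µV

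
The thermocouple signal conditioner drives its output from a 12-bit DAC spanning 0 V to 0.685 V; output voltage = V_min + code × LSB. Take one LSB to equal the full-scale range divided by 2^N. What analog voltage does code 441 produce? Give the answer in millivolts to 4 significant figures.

73.75 mV

V_FS = 0.685 V. LSB = 0.685 V / 2^12.
V_out = 0 + 441 × (0.685/4096) V
      = 0 V + 0.0737512 V = 0.0737512 V.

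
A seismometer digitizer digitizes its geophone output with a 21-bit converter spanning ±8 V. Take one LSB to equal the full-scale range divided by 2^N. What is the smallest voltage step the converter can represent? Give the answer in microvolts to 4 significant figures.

Range = 8 − (-8) = 16 V.
Number of codes = 2^21 = 2097152.
One LSB is 16 V / 2097152 = 7.629 µV.

7.629 µV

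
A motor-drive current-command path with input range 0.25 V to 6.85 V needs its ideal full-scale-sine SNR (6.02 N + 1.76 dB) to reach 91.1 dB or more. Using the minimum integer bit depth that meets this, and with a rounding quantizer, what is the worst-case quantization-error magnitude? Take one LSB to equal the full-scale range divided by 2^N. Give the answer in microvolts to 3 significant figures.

101 µV

Full-scale range = 6.85 V − (0.25 V) = 6.6 V.
N ≥ (91.1 − 1.76)/6.02 = 14.841 → N_min = 15.
Step size = 6.6/32768 V = 201.42 µV.
Half an LSB is 101 µV.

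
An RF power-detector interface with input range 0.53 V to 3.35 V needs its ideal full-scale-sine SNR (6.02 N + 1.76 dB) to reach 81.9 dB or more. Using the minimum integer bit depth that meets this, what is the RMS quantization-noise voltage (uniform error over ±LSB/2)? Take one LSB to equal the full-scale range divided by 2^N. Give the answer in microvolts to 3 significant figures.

49.7 µV

Span: 3.35 V − (0.53 V) = 2.82 V.
Required N = ⌈(81.9 − 1.76)/6.02⌉ = ⌈13.312⌉ = 14.
One LSB is 2.82 V / 16384 = 172.12 µV.
σ_q = LSB/√12 = 172.12 µV/3.4641 = 49.7 µV.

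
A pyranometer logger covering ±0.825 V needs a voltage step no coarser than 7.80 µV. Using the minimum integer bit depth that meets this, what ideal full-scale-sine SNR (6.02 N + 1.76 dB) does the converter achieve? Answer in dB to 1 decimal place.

110.1 dB

The full-scale span is 0.825 − (-0.825) = 1.65 V.
Levels needed ≥ 1.65/7.80 µV = 211500. 2^18 = 262144 suffices, so N_min = 18.
Ideal SNR at N = 18: 6.02·18 + 1.76 = 110.1 dB.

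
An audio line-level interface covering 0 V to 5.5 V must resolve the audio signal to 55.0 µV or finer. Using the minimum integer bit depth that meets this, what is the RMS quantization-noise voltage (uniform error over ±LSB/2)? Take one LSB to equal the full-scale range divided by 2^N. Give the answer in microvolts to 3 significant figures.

12.1 µV

Range is 5.5 V.
Required number of levels: 5.5/55.0 µV = 100000; smallest N with 2^N ≥ that is 17.
LSB = 5.5 V / 2^17 = 41.962 µV.
σ_q = LSB/√12 = 41.962 µV/3.4641 = 12.1 µV.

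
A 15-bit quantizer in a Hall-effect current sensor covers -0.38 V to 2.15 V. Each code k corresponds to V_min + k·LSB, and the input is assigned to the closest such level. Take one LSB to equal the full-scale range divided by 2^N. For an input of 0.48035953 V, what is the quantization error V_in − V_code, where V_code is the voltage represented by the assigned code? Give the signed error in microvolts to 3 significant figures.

The full-scale span is 2.15 − (-0.38) = 2.53 V. LSB = 2.53 V / 2^15 ≈ 77.21 µV.
(0.48035953 − (-0.38)) / LSB = 0.86035953 × 32768/2.53 = 11143.1862. Nearest integer: k = 11143.
V_code = V_min + k × range/2^15 = -0.38 + 11143 × 2.53/32768 = 0.48034515381 V.
Error = V_in − V_code = 0.48035953 − (0.48034515381) = +14.4 µV.

+14.4 µV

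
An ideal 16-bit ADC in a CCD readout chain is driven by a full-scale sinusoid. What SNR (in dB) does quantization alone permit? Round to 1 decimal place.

Ideal quantization SNR: 6.02 × 16 + 1.76 dB = 98.1 dB.

98.1 dB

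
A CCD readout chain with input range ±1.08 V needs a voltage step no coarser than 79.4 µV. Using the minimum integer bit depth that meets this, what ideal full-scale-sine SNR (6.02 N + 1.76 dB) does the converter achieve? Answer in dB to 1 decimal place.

92.1 dB

Full-scale range = 1.08 V − (-1.08 V) = 2.16 V.
2.16 V / 79.4 µV = 27200. Since 2^14 = 16384 and 2^15 = 32768, N = 15.
Ideal SNR at N = 15: 6.02·15 + 1.76 = 92.1 dB.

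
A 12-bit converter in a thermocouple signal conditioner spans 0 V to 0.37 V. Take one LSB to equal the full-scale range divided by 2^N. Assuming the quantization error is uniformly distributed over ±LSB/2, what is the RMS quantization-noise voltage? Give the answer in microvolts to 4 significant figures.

Range is 0.37 V.
One LSB is 0.37 V / 4096 = 90.3320 µV.
For a uniform distribution on [−LSB/2, +LSB/2], V_rms = LSB/√12 = 90.3320 µV/3.4641 = 26.08 µV.

26.08 µV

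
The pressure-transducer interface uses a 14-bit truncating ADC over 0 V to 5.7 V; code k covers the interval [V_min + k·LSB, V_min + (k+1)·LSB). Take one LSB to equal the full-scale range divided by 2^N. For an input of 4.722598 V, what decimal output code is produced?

Range is 5.7 V. LSB = 5.7 V / 2^14 ≈ 347.9 µV.
code = ⌊(V_in − V_min)/LSB⌋ = ⌊(V_in − V_min) × 2^14 / range⌋
     = ⌊(4.722598 − (0)) × 16384 / 5.7⌋ = ⌊4.722598 × 16384/5.7⌋
     = ⌊13574.569⌋ = 13574.

13574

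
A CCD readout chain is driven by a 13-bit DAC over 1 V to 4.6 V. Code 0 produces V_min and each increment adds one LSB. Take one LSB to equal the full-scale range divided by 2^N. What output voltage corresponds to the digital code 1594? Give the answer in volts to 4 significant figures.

Span: 4.6 V − (1 V) = 3.6 V. LSB = 3.6 V / 2^13.
V_out = 1 + 1594 × (3.6/8192) V
      = 1 V + 0.700488 V = 1.70049 V.

1.700 V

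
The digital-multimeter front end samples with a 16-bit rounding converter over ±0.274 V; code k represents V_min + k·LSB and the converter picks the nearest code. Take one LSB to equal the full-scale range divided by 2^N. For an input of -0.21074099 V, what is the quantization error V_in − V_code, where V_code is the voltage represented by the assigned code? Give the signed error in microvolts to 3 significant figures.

The full-scale span is 0.274 − (-0.274) = 0.548 V. LSB = 0.548 V / 2^16 ≈ 8.362 µV.
(V_in − V_min)/LSB = (-0.21074099 − (-0.274)) × 65536/0.548 = 7565.2235 → nearest code k = 7565.
V_code = V_min + k × range/2^16 = -0.274 + 7565 × 0.548/65536 = -0.21074285889 V.
e = -0.21074099 − (-0.21074285889) = +1.87 µV.

+1.87 µV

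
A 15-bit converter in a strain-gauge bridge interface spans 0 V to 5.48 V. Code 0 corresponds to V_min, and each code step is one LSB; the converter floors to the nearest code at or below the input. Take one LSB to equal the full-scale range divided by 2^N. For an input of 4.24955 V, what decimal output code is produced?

Range is 5.48 V. LSB = 5.48 V / 2^15 ≈ 167.2 µV.
(V_in − V_min) × 2^15/range = (4.24955 − (0)) × 32768/5.48 = 25410.448.
Floor → code = 25410.

25410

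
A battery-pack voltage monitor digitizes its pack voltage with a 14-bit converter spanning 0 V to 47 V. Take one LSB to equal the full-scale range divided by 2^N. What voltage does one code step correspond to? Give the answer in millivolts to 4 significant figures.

2.869 mV

Full-scale range = 47 V.
There are 2^14 = 16384 steps.
One LSB is 47 V / 16384 = 2.869 mV.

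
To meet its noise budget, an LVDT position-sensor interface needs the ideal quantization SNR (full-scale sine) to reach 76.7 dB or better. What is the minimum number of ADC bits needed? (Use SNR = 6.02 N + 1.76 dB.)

13 bits

6.02 N + 1.76 ≥ 76.7 gives N ≥ 12.449, so the minimum integer is 13.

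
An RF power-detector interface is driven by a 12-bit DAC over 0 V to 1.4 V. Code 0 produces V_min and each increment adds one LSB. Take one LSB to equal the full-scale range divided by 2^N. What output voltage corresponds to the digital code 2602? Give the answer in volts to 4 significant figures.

0.8894 V

Full-scale range = 1.4 V. LSB = 1.4 V / 2^12.
V_out = V_min + code × LSB = 0 V + 2602 × 1.4 V / 4096
      = 0 + 0.889355 = 0.889355 V.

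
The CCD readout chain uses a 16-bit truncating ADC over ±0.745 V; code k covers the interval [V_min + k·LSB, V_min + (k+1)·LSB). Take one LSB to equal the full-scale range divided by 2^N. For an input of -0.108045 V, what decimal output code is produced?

Full-scale range = 0.745 V − (-0.745 V) = 1.49 V. LSB = 1.49 V / 2^16 ≈ 22.74 µV.
code = ⌊(V_in − V_min)/LSB⌋ = ⌊(V_in − V_min) × 2^16 / range⌋
     = ⌊(-0.108045 − (-0.745)) × 65536 / 1.49⌋ = ⌊0.636955 × 65536/1.49⌋
     = ⌊28015.760⌋ = 28015.

28015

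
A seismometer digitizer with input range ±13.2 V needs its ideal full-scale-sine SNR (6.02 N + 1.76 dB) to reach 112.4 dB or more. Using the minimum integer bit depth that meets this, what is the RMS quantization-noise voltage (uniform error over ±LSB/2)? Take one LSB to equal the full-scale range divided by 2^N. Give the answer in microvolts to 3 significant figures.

14.5 µV

Range = 13.2 − (-13.2) = 26.4 V.
Solving 6.02 N ≥ 112.4 − 1.76: N ≥ 18.379. Round up → N = 19.
One LSB is 26.4 V / 524288 = 50.354 µV.
RMS noise = LSB/√12 = 14.5 µV.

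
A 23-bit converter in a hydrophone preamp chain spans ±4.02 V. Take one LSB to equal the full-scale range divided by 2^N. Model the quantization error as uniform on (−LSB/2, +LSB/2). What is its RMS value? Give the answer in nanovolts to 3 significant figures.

277 nV

Full-scale range = 4.02 V − (-4.02 V) = 8.04 V.
Step size = 8.04/8388608 V = 0.95844 µV.
σ_q = LSB/√12 = 0.95844 µV/3.4641 = 277 nV.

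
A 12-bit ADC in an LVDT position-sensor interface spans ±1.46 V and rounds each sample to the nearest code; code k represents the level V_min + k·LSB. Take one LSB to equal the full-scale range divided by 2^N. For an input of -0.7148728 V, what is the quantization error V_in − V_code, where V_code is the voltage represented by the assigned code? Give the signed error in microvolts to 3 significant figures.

Range = 1.46 − (-1.46) = 2.92 V. LSB = 2.92 V / 2^12 ≈ 0.7129 mV.
Position in LSBs: (-0.7148728 − (-1.46)) × 4096/2.92 = 1045.2195; rounding gives k = 1045.
V_code = V_min + k × range/2^12 = -1.46 + 1045 × 2.92/4096 = -0.7150292969 V.
e = -0.7148728 − (-0.7150292969) = +156 µV.

+156 µV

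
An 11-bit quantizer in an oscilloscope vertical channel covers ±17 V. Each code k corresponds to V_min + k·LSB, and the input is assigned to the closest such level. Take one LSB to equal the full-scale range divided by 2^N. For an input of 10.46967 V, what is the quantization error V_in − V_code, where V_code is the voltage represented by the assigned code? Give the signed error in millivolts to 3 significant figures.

−5.92 mV

Span: 17 V − (-17 V) = 34 V. LSB = 34 V / 2^11 ≈ 16.60 mV.
Position in LSBs: (10.46967 − (-17)) × 2048/34 = 1654.6437; rounding gives k = 1655.
Reconstructed level: -17 + 1655 × 34/2048 V = 10.47558594 V.
Error = V_in − V_code = 10.46967 − (10.47558594) = −5.92 mV.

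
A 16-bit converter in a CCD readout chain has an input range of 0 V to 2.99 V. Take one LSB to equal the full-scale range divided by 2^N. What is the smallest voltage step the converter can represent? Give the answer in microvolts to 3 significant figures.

Span = 2.99 V.
There are 2^16 = 65536 steps.
LSB = 2.99 V / 2^16 = 45.6 µV.

45.6 µV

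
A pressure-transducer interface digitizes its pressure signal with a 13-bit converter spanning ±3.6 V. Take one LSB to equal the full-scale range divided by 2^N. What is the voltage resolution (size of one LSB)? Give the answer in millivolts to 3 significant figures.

0.879 mV

Span: 3.6 V − (-3.6 V) = 7.2 V.
Number of codes = 2^13 = 8192.
Step size = 7.2/8192 V = 0.879 mV.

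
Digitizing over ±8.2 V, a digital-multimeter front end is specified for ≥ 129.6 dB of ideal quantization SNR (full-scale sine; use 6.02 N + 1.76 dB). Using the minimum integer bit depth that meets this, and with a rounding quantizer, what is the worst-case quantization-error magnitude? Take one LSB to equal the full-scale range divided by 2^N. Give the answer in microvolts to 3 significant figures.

1.96 µV

Range = 8.2 − (-8.2) = 16.4 V.
6.02 N + 1.76 ≥ 129.6 gives N ≥ 21.236, so the minimum integer is 22.
Step size = 16.4/4194304 V = 3.9101 µV.
Max error for round-to-nearest is LSB/2 = 1.96 µV.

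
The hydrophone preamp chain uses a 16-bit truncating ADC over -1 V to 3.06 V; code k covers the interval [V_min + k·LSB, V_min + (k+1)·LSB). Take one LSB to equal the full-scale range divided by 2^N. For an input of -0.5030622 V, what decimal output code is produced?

8021

Full-scale range = 3.06 V − (-1 V) = 4.06 V. LSB = 4.06 V / 2^16 ≈ 61.95 µV.
code = ⌊(V_in − V_min)/LSB⌋ = ⌊(V_in − V_min) × 2^16 / range⌋
     = ⌊(-0.5030622 − (-1)) × 65536 / 4.06⌋ = ⌊0.4969378 × 65536/4.06⌋
     = ⌊8021.506⌋ = 8021.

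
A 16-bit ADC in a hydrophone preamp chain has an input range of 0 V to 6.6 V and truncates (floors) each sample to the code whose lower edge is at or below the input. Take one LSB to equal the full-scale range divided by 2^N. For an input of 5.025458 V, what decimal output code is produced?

Range is 6.6 V. LSB = 6.6 V / 2^16 ≈ 100.7 µV.
code = ⌊(V_in − V_min)/LSB⌋ = ⌊(V_in − V_min) × 2^16 / range⌋
     = ⌊(5.025458 − (0)) × 65536 / 6.6⌋ = ⌊5.025458 × 65536/6.6⌋
     = ⌊49901.275⌋ = 49901.

49901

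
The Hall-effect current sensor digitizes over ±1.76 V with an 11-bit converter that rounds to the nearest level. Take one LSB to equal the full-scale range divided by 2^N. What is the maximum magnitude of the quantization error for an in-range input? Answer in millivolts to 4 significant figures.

Span: 1.76 V − (-1.76 V) = 3.52 V.
LSB = 3.52 V / 2^11 = 1.71875 mV.
A rounding quantizer has |error| ≤ LSB/2 = 0.8594 mV.

0.8594 mV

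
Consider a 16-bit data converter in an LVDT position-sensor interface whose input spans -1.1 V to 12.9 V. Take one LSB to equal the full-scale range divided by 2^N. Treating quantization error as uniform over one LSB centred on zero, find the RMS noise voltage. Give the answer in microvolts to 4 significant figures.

Span: 12.9 V − (-1.1 V) = 14 V.
LSB = 14 V ÷ 2^16 = 14/65536 V = 213.623 µV.
For a uniform distribution on [−LSB/2, +LSB/2], V_rms = LSB/√12 = 213.623 µV/3.4641 = 61.67 µV.

61.67 µV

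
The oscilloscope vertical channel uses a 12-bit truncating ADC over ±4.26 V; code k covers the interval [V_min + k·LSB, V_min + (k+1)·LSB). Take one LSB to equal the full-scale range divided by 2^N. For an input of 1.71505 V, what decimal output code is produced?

Span: 4.26 V − (-4.26 V) = 8.52 V. LSB = 8.52 V / 2^12 ≈ 2.080 mV.
V_in − V_min = 1.71505 − (-4.26) = 5.97505 V.
Divide by LSB: 5.97505 × 4096/8.52 = 2872.5123.
Truncating gives code 2872.

2872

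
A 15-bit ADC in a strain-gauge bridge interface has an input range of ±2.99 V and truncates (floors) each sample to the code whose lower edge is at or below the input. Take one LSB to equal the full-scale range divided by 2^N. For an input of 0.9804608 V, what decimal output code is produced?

Full-scale range = 2.99 V − (-2.99 V) = 5.98 V. LSB = 5.98 V / 2^15 ≈ 182.5 µV.
code = ⌊(V_in − V_min)/LSB⌋ = ⌊(V_in − V_min) × 2^15 / range⌋
     = ⌊(0.9804608 − (-2.99)) × 32768 / 5.98⌋ = ⌊3.9704608 × 32768/5.98⌋
     = ⌊21756.532⌋ = 21756.

21756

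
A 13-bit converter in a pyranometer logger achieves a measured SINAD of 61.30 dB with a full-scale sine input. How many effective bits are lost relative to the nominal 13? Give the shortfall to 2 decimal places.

N_eff = (61.30 − 1.76)/6.02 = 9.8904 bits.
13 − 9.8904 = 3.11 bits below nominal.

3.11 bits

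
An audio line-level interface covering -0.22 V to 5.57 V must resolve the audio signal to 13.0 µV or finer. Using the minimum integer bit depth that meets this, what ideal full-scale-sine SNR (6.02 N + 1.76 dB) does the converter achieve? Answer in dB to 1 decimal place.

Range = 5.57 − (-0.22) = 5.79 V.
Levels needed ≥ 5.79/13.0 µV = 445400. 2^19 = 524288 suffices, so N_min = 19.
Ideal SNR at N = 19: 6.02·19 + 1.76 = 116.1 dB.

116.1 dB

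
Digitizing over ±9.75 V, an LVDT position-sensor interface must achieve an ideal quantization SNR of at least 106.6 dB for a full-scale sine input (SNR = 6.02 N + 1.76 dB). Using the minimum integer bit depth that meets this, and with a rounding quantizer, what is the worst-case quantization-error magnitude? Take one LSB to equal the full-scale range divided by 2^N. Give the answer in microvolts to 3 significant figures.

37.2 µV

Full-scale range = 9.75 V − (-9.75 V) = 19.5 V.
Solving 6.02 N ≥ 106.6 − 1.76: N ≥ 17.415. Round up → N = 18.
LSB = 19.5 V ÷ 2^18 = 19.5/262144 V = 74.387 µV.
Half an LSB is 37.2 µV.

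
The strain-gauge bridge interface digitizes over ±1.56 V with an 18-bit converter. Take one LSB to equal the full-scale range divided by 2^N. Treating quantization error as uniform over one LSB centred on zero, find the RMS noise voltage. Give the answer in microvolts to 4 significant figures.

3.436 µV

Full-scale range = 1.56 V − (-1.56 V) = 3.12 V.
One LSB is 3.12 V / 262144 = 11.9019 µV.
σ_q = LSB/√12 = 11.9019 µV/3.4641 = 3.436 µV.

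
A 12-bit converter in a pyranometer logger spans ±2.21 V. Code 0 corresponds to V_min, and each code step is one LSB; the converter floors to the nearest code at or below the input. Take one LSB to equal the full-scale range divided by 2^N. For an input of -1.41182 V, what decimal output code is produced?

Span: 2.21 V − (-2.21 V) = 4.42 V. LSB = 4.42 V / 2^12 ≈ 1.079 mV.
code = ⌊(V_in − V_min)/LSB⌋ = ⌊(V_in − V_min) × 2^12 / range⌋
     = ⌊(-1.41182 − (-2.21)) × 4096 / 4.42⌋ = ⌊0.79818 × 4096/4.42⌋
     = ⌊739.671⌋ = 739.

739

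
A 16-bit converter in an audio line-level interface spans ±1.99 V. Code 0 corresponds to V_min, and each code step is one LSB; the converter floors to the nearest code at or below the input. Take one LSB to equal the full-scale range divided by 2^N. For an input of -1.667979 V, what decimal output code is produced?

Span: 1.99 V − (-1.99 V) = 3.98 V. LSB = 3.98 V / 2^16 ≈ 60.73 µV.
(V_in − V_min) × 2^16/range = (-1.667979 − (-1.99)) × 65536/3.98 = 5302.505.
Floor → code = 5302.

5302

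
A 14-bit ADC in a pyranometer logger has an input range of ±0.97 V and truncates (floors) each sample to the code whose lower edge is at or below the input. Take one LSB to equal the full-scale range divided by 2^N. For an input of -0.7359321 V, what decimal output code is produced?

Span: 0.97 V − (-0.97 V) = 1.94 V. LSB = 1.94 V / 2^14 ≈ 118.4 µV.
(V_in − V_min) × 2^14/range = (-0.7359321 − (-0.97)) × 16384/1.94 = 1976.788.
Floor → code = 1976.

1976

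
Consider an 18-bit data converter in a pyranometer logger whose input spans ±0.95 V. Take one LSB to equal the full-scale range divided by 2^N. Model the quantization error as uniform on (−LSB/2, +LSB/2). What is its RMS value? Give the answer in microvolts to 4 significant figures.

2.092 µV

The full-scale span is 0.95 − (-0.95) = 1.9 V.
Step size = 1.9/262144 V = 7.24792 µV.
V_rms = LSB/√12 = 7.24792 µV / √12 = 2.092 µV.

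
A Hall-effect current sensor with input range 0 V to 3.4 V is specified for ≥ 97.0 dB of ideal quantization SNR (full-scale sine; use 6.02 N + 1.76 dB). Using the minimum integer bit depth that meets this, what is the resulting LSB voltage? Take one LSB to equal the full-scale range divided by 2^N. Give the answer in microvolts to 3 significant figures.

51.9 µV

Span = 3.4 V.
Required N = ⌈(97.0 − 1.76)/6.02⌉ = ⌈15.821⌉ = 16.
LSB = 3.4 V / 2^16 = 51.9 µV.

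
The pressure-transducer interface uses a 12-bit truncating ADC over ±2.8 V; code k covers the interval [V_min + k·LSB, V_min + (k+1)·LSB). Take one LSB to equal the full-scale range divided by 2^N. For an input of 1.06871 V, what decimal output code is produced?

2829

Span: 2.8 V − (-2.8 V) = 5.6 V. LSB = 5.6 V / 2^12 ≈ 1.367 mV.
(V_in − V_min) × 2^12/range = (1.06871 − (-2.8)) × 4096/5.6 = 2829.685.
Floor → code = 2829.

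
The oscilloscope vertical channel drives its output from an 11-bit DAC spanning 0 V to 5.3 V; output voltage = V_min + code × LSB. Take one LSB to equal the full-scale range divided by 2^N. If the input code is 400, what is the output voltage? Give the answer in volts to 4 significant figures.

1.035 V

Span = 5.3 V. LSB = 5.3 V / 2^11.
V_out = V_min + code × LSB = 0 V + 400 × 5.3 V / 2048
      = 0 V + 1.03516 V = 1.03516 V.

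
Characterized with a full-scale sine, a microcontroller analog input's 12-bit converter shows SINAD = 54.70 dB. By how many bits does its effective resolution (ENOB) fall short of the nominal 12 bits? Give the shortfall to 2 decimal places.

ENOB = (SINAD − 1.76)/6.02 = (54.70 − 1.76)/6.02 = 8.7940 bits.
Shortfall = 12 − 8.7940 = 3.2060 bits.

3.21 bits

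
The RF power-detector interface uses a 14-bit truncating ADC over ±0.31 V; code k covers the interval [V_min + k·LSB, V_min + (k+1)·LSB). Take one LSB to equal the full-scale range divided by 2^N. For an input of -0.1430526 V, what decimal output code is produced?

4411

Range = 0.31 − (-0.31) = 0.62 V. LSB = 0.62 V / 2^14 ≈ 37.84 µV.
V_in − V_min = -0.1430526 − (-0.31) = 0.1669474 V.
Divide by LSB: 0.1669474 × 16384/0.62 = 4411.7197.
Truncating gives code 4411.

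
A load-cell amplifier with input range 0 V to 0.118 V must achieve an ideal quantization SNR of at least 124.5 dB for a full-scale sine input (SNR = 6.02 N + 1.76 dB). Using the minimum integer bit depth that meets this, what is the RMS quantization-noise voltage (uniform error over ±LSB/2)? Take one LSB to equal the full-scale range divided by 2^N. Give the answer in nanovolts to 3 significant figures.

16.2 nV

Full-scale range = 0.118 V.
N ≥ (124.5 − 1.76)/6.02 = 20.389 → N_min = 21.
LSB = 0.118 V / 2^21 = 56.267 nV.
V_rms = LSB/√12 = 16.2 nV.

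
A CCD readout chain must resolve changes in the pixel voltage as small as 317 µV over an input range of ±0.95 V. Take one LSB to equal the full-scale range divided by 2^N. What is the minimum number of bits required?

13 bits

Full-scale range = 0.95 V − (-0.95 V) = 1.9 V.
1.9 V / 317 µV = 5994. Since 2^12 = 4096 and 2^13 = 8192, N = 13.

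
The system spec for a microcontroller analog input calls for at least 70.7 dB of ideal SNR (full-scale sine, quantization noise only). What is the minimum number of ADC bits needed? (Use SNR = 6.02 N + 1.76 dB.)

12 bits

N ≥ (70.7 − 1.76)/6.02 = 11.452 → N_min = 12.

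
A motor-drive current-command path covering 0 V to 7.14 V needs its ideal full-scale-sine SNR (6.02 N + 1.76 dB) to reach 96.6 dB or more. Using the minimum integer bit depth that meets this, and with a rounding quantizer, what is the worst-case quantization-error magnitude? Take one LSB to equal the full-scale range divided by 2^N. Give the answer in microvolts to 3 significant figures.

54.5 µV

Span = 7.14 V.
N ≥ (96.6 − 1.76)/6.02 = 15.754 → N_min = 16.
Step size = 7.14/65536 V = 108.95 µV.
|e|_max = LSB/2 = 54.5 µV.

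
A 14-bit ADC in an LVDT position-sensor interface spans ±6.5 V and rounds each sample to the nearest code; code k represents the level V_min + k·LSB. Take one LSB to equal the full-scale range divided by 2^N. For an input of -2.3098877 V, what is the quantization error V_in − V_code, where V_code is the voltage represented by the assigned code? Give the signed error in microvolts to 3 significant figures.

−134 µV

The full-scale span is 6.5 − (-6.5) = 13 V. LSB = 13 V / 2^14 ≈ 0.7935 mV.
Position in LSBs: (-2.3098877 − (-6.5)) × 16384/13 = 5280.8308; rounding gives k = 5281.
V_code = -6.5 + (5281/16384) × 13 = -2.3097534180 V.
Error = V_in − V_code = -2.3098877 − (-2.3097534180) = −134 µV.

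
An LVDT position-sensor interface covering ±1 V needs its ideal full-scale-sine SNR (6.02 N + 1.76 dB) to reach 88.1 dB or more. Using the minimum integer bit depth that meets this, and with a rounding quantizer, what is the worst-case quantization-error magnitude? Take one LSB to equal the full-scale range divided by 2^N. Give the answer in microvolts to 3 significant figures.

30.5 µV

Range = 1 − (-1) = 2 V.
6.02 N + 1.76 ≥ 88.1 gives N ≥ 14.342, so the minimum integer is 15.
LSB = 2 V / 2^15 = 61.035 µV.
|e|_max = LSB/2 = 30.5 µV.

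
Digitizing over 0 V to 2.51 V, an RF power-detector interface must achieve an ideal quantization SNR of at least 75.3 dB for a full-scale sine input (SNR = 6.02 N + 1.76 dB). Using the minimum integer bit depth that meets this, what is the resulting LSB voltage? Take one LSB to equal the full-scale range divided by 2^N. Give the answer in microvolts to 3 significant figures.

V_FS = 2.51 V.
N ≥ (75.3 − 1.76)/6.02 = 12.216 → N_min = 13.
One LSB is 2.51 V / 8192 = 306 µV.

306 µV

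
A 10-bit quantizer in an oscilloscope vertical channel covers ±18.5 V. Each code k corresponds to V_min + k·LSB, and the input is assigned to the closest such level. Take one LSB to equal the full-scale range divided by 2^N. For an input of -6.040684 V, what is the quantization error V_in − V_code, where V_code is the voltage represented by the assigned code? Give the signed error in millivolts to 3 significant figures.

−6.50 mV

Span: 18.5 V − (-18.5 V) = 37 V. LSB = 37 V / 2^10 ≈ 36.13 mV.
(-6.040684 − (-18.5)) / LSB = 12.459316 × 1024/37 = 344.8200. Nearest integer: k = 345.
V_code = -18.5 + (345/1024) × 37 = -6.034179688 V.
e = -6.040684 − (-6.034179688) = −6.50 mV.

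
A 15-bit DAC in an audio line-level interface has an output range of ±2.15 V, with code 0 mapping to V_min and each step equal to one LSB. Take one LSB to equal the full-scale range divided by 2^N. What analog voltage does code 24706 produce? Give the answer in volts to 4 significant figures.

1.092 V

Span: 2.15 V − (-2.15 V) = 4.3 V. LSB = 4.3 V / 2^15.
V_out = -2.15 + 24706 × (4.3/32768) V
      = -2.15 V + 3.24206 V = 1.09206 V.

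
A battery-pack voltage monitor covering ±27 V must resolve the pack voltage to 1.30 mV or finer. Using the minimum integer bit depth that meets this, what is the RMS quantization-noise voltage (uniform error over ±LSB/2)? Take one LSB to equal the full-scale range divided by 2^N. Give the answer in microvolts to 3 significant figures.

Span: 27 V − (-27 V) = 54 V.
Required number of levels: 54/1.30 mV = 41538; smallest N with 2^N ≥ that is 16.
LSB = 54 V / 2^16 = 0.82397 mV.
V_rms = LSB/√12 = 238 µV.

238 µV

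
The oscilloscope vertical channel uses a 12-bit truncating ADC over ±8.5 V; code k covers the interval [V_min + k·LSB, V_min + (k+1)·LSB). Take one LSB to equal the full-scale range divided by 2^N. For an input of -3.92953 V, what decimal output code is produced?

1101

Span: 8.5 V − (-8.5 V) = 17 V. LSB = 17 V / 2^12 ≈ 4.150 mV.
(V_in − V_min) × 2^12/range = (-3.92953 − (-8.5)) × 4096/17 = 1101.214.
Floor → code = 1101.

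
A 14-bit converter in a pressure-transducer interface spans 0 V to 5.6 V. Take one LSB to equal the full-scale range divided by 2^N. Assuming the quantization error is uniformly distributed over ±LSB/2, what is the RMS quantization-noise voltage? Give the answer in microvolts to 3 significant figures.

98.7 µV

V_FS = 5.6 V.
LSB = 5.6 V ÷ 2^14 = 5.6/16384 V = 341.80 µV.
RMS of a uniform error over width LSB is LSB/√12 = 98.7 µV.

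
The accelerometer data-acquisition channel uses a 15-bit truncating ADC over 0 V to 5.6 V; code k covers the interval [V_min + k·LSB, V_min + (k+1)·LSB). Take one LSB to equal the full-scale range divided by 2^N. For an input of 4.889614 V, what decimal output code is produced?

Full-scale range = 5.6 V. LSB = 5.6 V / 2^15 ≈ 170.9 µV.
code = ⌊(V_in − V_min)/LSB⌋ = ⌊(V_in − V_min) × 2^15 / range⌋
     = ⌊(4.889614 − (0)) × 32768 / 5.6⌋ = ⌊4.889614 × 32768/5.6⌋
     = ⌊28611.227⌋ = 28611.

28611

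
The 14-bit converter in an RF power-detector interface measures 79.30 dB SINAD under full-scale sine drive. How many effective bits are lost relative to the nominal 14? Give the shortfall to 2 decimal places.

1.12 bits

Effective bits = (79.30 − 1.76)/6.02 = 12.8804.
Lost resolution: 14 − 12.8804 = 1.1196 bits.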